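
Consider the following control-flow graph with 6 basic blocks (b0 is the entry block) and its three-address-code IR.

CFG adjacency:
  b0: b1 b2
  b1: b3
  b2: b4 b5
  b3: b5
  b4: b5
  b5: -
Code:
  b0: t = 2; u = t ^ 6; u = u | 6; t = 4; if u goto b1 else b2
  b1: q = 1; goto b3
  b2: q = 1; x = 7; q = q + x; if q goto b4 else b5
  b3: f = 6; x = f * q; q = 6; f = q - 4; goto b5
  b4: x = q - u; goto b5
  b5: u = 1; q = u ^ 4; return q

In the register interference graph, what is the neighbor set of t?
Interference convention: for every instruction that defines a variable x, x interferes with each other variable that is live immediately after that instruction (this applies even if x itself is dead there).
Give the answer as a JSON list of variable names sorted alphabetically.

Block summaries:
  b0 def {t,u} use ∅
  b1 def {q} use ∅
  b2 def {q,x} use ∅
  b3 def {f,q,x} use {q}
  b4 def {x} use {q,u}
  b5 def {q,u} use ∅

Backward fixpoint:
  b0 li=∅ lo={u}
  b1 li=∅ lo={q}
  b2 li={u} lo={q,u}
  b3 li={q} lo=∅
  b4 li={q,u} lo=∅
  b5 li=∅ lo=∅

Conflict graph:
  f↔{q}
  q↔{f,u,x}
  t↔{u}
  u↔{q,t,x}
  x↔{q,u}

N(t) = ["u"]

Answer: ["u"]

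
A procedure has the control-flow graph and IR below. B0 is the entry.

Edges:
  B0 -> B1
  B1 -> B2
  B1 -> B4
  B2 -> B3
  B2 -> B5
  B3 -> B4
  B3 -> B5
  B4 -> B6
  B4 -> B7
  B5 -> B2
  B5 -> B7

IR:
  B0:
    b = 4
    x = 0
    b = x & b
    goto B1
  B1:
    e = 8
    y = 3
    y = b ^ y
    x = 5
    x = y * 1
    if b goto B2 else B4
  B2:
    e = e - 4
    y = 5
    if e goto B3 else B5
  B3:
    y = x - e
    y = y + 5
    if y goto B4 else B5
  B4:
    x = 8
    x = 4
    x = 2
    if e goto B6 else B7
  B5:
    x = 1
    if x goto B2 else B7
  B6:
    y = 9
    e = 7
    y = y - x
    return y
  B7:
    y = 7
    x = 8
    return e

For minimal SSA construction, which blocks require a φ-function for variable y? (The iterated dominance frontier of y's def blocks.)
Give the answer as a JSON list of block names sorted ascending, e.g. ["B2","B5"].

Answer: ["B2", "B4", "B5", "B7"]

Analysis:
idom tree: B1←B0 B2←B1 B3←B2 B4←B1 B5←B2 B6←B4 B7←B1
Join-block Dom:
  B2: preds {B1,B5}: {B0,B1} ∩ {B0,B1,B2,B5} = {B0,B1}; idom=B1
  B4: preds {B1,B3}: {B0,B1} ∩ {B0,B1,B2,B3} = {B0,B1}; idom=B1
  B5: preds {B2,B3}: {B0,B1,B2} ∩ {B0,B1,B2,B3} = {B0,B1,B2}; idom=B2
  B7: preds {B4,B5}: {B0,B1,B4} ∩ {B0,B1,B2,B5} = {B0,B1}; idom=B1

DF walk-up:
  B2←B1: walk · to B1
  B2←B5: walk B5→B2 to B1
  B4←B1: walk · to B1
  B4←B3: walk B3→B2 to B1
  B5←B2: walk · to B2
  B5←B3: walk B3 to B2
  B7←B4: walk B4 to B1
  B7←B5: walk B5→B2 to B1
  DF(B0)=∅
  DF(B1)=∅
  DF(B2)={B2,B4,B7}
  DF(B3)={B4,B5}
  DF(B4)={B7}
  DF(B5)={B2,B7}
  DF(B6)=∅
  DF(B7)=∅

φ for y: defs {B1,B2,B3,B6,B7}
  DF⁺ = {B2,B4,B5,B7}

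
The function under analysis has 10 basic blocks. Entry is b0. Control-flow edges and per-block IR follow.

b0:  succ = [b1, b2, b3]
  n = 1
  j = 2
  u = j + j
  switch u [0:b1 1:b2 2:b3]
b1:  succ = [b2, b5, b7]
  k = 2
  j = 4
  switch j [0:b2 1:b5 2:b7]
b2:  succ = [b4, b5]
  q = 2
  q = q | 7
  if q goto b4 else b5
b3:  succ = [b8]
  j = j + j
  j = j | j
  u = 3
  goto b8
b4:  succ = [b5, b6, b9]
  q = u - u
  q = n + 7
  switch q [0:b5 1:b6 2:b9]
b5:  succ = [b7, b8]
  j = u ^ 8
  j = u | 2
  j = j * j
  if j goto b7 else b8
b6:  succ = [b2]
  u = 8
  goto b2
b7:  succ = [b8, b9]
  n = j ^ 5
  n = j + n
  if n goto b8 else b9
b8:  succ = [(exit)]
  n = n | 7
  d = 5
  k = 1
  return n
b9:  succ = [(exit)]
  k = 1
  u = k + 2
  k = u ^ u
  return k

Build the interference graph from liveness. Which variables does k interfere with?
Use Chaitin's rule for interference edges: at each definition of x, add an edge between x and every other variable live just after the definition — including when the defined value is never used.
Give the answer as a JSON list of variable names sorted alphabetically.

Block summaries:
  b0: {j,n,u} / ∅
  b1: {j,k} / ∅
  b2: {q} / ∅
  b3: {j,u} / {j}
  b4: {q} / {n,u}
  b5: {j} / {u}
  b6: {u} / ∅
  b7: {n} / {j}
  b8: {d,k,n} / {n}
  b9: {k,u} / ∅

Live sets:
  live b0: ∅→{j,n,u}
  live b1: {n,u}→{j,n,u}
  live b2: {n,u}→{n,u}
  live b3: {j,n}→{n}
  live b4: {n,u}→{n,u}
  live b5: {n,u}→{j,n}
  live b6: {n}→{n,u}
  live b7: {j}→{n}
  live b8: {n}→∅
  live b9: ∅→∅

Conflict graph:
  d: {n}
  j: {n,u}
  k: {n,u}
  n: {d,j,k,q,u}
  q: {n,u}
  u: {j,k,n,q}

N(k) = ["n", "u"]

Answer: ["n", "u"]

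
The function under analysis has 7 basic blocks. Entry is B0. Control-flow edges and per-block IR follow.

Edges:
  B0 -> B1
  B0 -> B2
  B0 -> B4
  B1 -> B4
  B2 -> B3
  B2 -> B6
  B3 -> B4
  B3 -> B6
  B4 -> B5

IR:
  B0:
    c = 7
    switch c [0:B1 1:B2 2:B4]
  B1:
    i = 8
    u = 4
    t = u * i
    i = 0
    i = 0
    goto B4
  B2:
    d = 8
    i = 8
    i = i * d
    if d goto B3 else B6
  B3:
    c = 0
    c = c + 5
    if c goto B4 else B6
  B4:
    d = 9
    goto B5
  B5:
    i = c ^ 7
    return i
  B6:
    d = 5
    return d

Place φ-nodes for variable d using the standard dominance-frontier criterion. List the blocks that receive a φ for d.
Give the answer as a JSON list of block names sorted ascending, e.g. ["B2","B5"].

idom tree: B1←B0 B2←B0 B3←B2 B4←B0 B5←B4 B6←B2
Join-block Dom:
  B4: preds {B0,B1,B3}: {B0} ∩ {B0,B1} ∩ {B0,B2,B3} = {B0}; idom=B0
  B6: preds {B2,B3}: {B0,B2} ∩ {B0,B2,B3} = {B0,B2}; idom=B2

Frontier:
  join B4 pred B0: · stop@B0
  join B4 pred B1: B1 stop@B0
  join B4 pred B3: B3→B2 stop@B0
  join B6 pred B2: · stop@B2
  join B6 pred B3: B3 stop@B2
  B0: DF=∅
  B1: DF={B4}
  B2: DF={B4}
  B3: DF={B4,B6}
  B4: DF=∅
  B5: DF=∅
  B6: DF=∅

φ for d: defs {B2,B4,B6}
  DF⁺ = {B4}

Answer: ["B4"]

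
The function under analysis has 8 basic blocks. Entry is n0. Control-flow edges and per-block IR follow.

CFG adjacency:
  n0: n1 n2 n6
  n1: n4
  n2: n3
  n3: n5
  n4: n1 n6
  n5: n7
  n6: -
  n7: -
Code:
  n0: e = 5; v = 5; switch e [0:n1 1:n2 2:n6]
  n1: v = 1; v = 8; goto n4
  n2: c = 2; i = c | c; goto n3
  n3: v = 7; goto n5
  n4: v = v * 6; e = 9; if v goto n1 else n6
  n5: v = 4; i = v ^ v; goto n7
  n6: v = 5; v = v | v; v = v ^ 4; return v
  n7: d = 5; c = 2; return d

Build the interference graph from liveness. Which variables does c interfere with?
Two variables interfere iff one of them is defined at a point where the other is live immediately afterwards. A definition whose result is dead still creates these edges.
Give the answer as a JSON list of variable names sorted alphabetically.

Answer: ["d"]

Derivation:
Block summaries:
  n0 def {e,v} use ∅
  n1 def {v} use ∅
  n2 def {c,i} use ∅
  n3 def {v} use ∅
  n4 def {e,v} use {v}
  n5 def {i,v} use ∅
  n6 def {v} use ∅
  n7 def {c,d} use ∅

Live sets:
  n0 li=∅ lo=∅
  n1 li=∅ lo={v}
  n2 li=∅ lo=∅
  n3 li=∅ lo=∅
  n4 li={v} lo=∅
  n5 li=∅ lo=∅
  n6 li=∅ lo=∅
  n7 li=∅ lo=∅

Interference:
  c — {d}
  d — {c}
  e — {v}
  i — ∅
  v — {e}

N(c) = ["d"]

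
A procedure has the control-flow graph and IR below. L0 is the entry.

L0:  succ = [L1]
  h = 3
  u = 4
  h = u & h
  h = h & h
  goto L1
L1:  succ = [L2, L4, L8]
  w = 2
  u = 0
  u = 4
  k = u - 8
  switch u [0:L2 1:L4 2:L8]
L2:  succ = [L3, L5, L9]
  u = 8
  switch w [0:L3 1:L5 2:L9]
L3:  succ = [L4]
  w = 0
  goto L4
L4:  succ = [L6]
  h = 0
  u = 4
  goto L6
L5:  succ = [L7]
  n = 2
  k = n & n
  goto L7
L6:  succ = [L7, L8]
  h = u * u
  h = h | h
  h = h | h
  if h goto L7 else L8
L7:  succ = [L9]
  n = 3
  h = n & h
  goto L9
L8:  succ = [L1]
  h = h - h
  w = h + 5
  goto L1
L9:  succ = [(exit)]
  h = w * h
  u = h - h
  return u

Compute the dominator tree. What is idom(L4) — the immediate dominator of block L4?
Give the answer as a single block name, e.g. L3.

Answer: L1

Working:
idom tree: L1←L0 L2←L1 L3←L2 L4←L1 L5←L2 L6←L4 L7←L1 L8←L1 L9←L1
Dom∩ at merges:
  L1: preds {L0,L8}: {L0} ∩ {L0,L1,L8} = {L0}; idom=L0
  L4: preds {L1,L3}: {L0,L1} ∩ {L0,L1,L2,L3} = {L0,L1}; idom=L1
  L7: preds {L5,L6}: {L0,L1,L2,L5} ∩ {L0,L1,L4,L6} = {L0,L1}; idom=L1
  L8: preds {L1,L6}: {L0,L1} ∩ {L0,L1,L4,L6} = {L0,L1}; idom=L1
  L9: preds {L2,L7}: {L0,L1,L2} ∩ {L0,L1,L7} = {L0,L1}; idom=L1

idom(L4) = L1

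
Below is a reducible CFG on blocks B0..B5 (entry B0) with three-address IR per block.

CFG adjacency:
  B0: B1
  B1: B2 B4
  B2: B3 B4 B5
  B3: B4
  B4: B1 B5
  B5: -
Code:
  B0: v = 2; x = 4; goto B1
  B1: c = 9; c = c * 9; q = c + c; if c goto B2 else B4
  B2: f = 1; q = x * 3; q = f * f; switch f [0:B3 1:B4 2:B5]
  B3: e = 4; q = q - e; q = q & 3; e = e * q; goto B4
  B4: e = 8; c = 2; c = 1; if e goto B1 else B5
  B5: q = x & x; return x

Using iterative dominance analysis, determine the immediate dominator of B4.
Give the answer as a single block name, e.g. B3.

Answer: B1

Derivation:
idom tree: B1←B0 B2←B1 B3←B2 B4←B1 B5←B1
Dom∩ at merges:
  B1: preds {B0,B4}: {B0} ∩ {B0,B1,B4} = {B0}; idom=B0
  B4: preds {B1,B2,B3}: {B0,B1} ∩ {B0,B1,B2} ∩ {B0,B1,B2,B3} = {B0,B1}; idom=B1
  B5: preds {B2,B4}: {B0,B1,B2} ∩ {B0,B1,B4} = {B0,B1}; idom=B1

idom(B4) = B1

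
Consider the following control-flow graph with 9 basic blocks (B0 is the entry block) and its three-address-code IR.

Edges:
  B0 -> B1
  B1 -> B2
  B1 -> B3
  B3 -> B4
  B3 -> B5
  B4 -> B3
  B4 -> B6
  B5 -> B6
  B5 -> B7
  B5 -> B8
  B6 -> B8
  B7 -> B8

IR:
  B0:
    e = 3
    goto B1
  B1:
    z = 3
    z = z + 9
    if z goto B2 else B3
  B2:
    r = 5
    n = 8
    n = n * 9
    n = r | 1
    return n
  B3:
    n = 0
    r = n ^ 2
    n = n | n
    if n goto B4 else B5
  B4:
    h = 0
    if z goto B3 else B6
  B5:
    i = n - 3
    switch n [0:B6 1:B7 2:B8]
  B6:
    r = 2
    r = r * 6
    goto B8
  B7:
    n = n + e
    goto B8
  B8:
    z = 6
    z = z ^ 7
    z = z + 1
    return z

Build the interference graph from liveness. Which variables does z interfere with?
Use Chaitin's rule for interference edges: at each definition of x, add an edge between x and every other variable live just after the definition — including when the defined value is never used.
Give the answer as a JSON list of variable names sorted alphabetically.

Per-block:
  B0 def {e} use ∅
  B1 def {z} use ∅
  B2 def {n,r} use ∅
  B3 def {n,r} use ∅
  B4 def {h} use {z}
  B5 def {i} use {n}
  B6 def {r} use ∅
  B7 def {n} use {e,n}
  B8 def {z} use ∅

Backward fixpoint:
  B0 li=∅ lo={e}
  B1 li={e} lo={e,z}
  B2 li=∅ lo=∅
  B3 li={e,z} lo={e,n,z}
  B4 li={e,z} lo={e,z}
  B5 li={e,n} lo={e,n}
  B6 li=∅ lo=∅
  B7 li={e,n} lo=∅
  B8 li=∅ lo=∅

Interference:
  e↔{h,i,n,r,z}
  h↔{e,z}
  i↔{e,n}
  n↔{e,i,r,z}
  r↔{e,n,z}
  z↔{e,h,n,r}

N(z) = ["e", "h", "n", "r"]

Answer: ["e", "h", "n", "r"]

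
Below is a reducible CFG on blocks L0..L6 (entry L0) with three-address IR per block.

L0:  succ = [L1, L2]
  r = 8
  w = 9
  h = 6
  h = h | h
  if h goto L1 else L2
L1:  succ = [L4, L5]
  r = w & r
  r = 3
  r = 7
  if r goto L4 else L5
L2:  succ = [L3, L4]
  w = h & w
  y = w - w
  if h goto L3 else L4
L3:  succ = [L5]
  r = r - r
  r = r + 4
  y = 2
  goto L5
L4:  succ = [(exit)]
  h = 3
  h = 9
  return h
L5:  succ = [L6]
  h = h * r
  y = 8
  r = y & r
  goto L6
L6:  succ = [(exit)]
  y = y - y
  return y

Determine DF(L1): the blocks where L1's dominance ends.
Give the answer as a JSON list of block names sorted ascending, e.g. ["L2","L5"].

Answer: ["L4", "L5"]

Working:
idom tree: L1←L0 L2←L0 L3←L2 L4←L0 L5←L0 L6←L5
Dom at joins:
  L4: preds {L1,L2}: {L0,L1} ∩ {L0,L2} = {L0}; idom=L0
  L5: preds {L1,L3}: {L0,L1} ∩ {L0,L2,L3} = {L0}; idom=L0

DF derivation:
  join L4 pred L1: L1 stop@L0
  join L4 pred L2: L2 stop@L0
  join L5 pred L1: L1 stop@L0
  join L5 pred L3: L3→L2 stop@L0
  L0 → ∅
  L1 → {L4,L5}
  L2 → {L4,L5}
  L3 → {L5}
  L4 → ∅
  L5 → ∅
  L6 → ∅

DF(L1) = ["L4", "L5"]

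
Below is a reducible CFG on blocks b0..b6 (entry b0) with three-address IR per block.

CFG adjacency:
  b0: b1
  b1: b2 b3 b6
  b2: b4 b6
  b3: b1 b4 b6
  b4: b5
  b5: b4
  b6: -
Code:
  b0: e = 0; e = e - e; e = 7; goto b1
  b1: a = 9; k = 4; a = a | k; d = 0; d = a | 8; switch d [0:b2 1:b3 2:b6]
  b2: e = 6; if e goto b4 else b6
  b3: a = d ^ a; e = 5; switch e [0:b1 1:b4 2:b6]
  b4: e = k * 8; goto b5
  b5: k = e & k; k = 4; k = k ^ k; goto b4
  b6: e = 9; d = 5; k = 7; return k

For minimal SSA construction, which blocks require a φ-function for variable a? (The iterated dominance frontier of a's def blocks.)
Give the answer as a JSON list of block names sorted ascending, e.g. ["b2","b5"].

Answer: ["b1", "b4", "b6"]

Working:
idom tree: b1←b0 b2←b1 b3←b1 b4←b1 b5←b4 b6←b1
Dom at joins:
  b1: preds {b0,b3}: {b0} ∩ {b0,b1,b3} = {b0}; idom=b0
  b4: preds {b2,b3,b5}: {b0,b1,b2} ∩ {b0,b1,b3} ∩ {b0,b1,b4,b5} = {b0,b1}; idom=b1
  b6: preds {b1,b2,b3}: {b0,b1} ∩ {b0,b1,b2} ∩ {b0,b1,b3} = {b0,b1}; idom=b1

DF walk-up:
  join b1 pred b0: · stop@b0
  join b1 pred b3: b3→b1 stop@b0
  join b4 pred b2: b2 stop@b1
  join b4 pred b3: b3 stop@b1
  join b4 pred b5: b5→b4 stop@b1
  join b6 pred b1: · stop@b1
  join b6 pred b2: b2 stop@b1
  join b6 pred b3: b3 stop@b1
  b0 → ∅
  b1 → {b1}
  b2 → {b4,b6}
  b3 → {b1,b4,b6}
  b4 → {b4}
  b5 → {b4}
  b6 → ∅

φ for a: defs {b1,b3}
  DF⁺ = {b1,b4,b6}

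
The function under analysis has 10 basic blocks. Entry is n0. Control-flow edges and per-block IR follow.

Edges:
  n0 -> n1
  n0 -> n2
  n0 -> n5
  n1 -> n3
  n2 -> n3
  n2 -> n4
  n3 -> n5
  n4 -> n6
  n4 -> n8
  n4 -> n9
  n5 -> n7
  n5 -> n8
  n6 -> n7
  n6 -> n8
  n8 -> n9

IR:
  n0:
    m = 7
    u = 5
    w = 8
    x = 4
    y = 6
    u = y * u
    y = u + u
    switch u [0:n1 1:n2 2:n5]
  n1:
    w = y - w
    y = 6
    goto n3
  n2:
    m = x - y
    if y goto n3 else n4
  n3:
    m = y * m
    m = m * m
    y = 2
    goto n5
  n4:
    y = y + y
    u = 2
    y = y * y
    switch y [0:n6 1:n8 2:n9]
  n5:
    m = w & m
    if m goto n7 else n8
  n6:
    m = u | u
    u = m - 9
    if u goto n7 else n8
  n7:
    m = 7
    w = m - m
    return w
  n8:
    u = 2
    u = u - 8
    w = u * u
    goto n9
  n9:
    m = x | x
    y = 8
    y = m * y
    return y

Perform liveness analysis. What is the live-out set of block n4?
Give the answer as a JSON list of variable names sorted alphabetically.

Answer: ["u", "x"]

Working:
Block summaries:
  n0 def {m,u,w,x,y} use ∅
  n1 def {w,y} use {w,y}
  n2 def {m} use {x,y}
  n3 def {m,y} use {m,y}
  n4 def {u,y} use {y}
  n5 def {m} use {m,w}
  n6 def {m,u} use {u}
  n7 def {m,w} use ∅
  n8 def {u,w} use ∅
  n9 def {m,y} use {x}

Backward fixpoint:
  live n0: ∅→{m,w,x,y}
  live n1: {m,w,x,y}→{m,w,x,y}
  live n2: {w,x,y}→{m,w,x,y}
  live n3: {m,w,x,y}→{m,w,x}
  live n4: {x,y}→{u,x}
  live n5: {m,w,x}→{x}
  live n6: {u,x}→{x}
  live n7: ∅→∅
  live n8: {x}→{x}
  live n9: {x}→∅

live-out(n4) = ["u", "x"]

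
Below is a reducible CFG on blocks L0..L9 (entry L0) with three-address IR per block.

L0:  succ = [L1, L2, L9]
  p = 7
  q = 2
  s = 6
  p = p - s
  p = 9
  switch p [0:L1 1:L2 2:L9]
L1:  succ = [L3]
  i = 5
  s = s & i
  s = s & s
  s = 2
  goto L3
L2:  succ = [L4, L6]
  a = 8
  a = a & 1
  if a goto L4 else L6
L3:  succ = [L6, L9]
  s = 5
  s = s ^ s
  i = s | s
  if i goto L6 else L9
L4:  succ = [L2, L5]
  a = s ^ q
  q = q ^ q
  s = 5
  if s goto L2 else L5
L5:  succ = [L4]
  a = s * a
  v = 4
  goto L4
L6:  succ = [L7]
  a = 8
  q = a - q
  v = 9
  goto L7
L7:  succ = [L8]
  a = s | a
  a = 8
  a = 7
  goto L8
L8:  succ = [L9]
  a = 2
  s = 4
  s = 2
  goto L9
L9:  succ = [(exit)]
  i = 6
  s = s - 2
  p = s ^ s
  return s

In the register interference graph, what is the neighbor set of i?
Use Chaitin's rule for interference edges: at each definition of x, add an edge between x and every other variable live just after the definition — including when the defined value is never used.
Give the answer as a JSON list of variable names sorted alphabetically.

Answer: ["q", "s"]

Analysis:
Per-block:
  L0: {p,q,s} / ∅
  L1: {i,s} / {s}
  L2: {a} / ∅
  L3: {i,s} / ∅
  L4: {a,q,s} / {q,s}
  L5: {a,v} / {a,s}
  L6: {a,q,v} / {q}
  L7: {a} / {a,s}
  L8: {a,s} / ∅
  L9: {i,p,s} / {s}

Liveness:
  L0: in=∅ out={q,s}
  L1: in={q,s} out={q}
  L2: in={q,s} out={q,s}
  L3: in={q} out={q,s}
  L4: in={q,s} out={a,q,s}
  L5: in={a,q,s} out={q,s}
  L6: in={q,s} out={a,s}
  L7: in={a,s} out=∅
  L8: in=∅ out={s}
  L9: in={s} out=∅

Interfere edges:
  a: {q,s,v}
  i: {q,s}
  p: {q,s}
  q: {a,i,p,s,v}
  s: {a,i,p,q,v}
  v: {a,q,s}

N(i) = ["q", "s"]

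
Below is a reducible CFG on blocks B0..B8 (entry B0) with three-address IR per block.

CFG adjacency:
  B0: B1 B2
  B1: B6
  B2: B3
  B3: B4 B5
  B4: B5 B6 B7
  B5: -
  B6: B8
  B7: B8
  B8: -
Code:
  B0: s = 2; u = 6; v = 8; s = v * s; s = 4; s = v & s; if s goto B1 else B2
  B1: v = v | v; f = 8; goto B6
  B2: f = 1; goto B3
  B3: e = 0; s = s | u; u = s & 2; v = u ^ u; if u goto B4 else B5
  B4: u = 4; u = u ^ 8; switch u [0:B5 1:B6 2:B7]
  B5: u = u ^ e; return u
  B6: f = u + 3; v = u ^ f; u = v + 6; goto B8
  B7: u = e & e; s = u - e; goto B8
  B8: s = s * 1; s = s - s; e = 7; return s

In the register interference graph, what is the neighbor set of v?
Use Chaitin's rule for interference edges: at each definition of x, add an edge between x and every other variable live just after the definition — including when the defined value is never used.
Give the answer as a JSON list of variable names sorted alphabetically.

Per-block:
  B0 def {s,u,v} use ∅
  B1 def {f,v} use {v}
  B2 def {f} use ∅
  B3 def {e,s,u,v} use {s,u}
  B4 def {u} use ∅
  B5 def {u} use {e,u}
  B6 def {f,u,v} use {u}
  B7 def {s,u} use {e}
  B8 def {e,s} use {s}

Live sets:
  B0 li=∅ lo={s,u,v}
  B1 li={s,u,v} lo={s,u}
  B2 li={s,u} lo={s,u}
  B3 li={s,u} lo={e,s,u}
  B4 li={e,s} lo={e,s,u}
  B5 li={e,u} lo=∅
  B6 li={s,u} lo={s}
  B7 li={e} lo={s}
  B8 li={s} lo=∅

Conflict graph:
  e — {s,u,v}
  f — {s,u}
  s — {e,f,u,v}
  u — {e,f,s,v}
  v — {e,s,u}

N(v) = ["e", "s", "u"]

Answer: ["e", "s", "u"]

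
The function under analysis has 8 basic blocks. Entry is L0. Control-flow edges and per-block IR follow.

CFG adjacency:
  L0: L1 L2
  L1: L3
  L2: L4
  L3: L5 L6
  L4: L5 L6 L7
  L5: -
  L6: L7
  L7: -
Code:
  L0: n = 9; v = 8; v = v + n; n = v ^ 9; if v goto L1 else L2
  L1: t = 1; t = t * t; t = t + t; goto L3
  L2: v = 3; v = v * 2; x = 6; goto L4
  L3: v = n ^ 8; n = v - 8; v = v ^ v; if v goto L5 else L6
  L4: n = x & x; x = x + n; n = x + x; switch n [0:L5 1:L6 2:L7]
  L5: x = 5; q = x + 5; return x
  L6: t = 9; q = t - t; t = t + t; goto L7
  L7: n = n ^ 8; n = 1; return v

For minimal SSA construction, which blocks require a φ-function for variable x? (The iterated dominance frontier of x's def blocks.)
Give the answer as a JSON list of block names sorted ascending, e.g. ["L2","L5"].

idom tree: L1←L0 L2←L0 L3←L1 L4←L2 L5←L0 L6←L0 L7←L0
Dom∩ at merges:
  L5: preds {L3,L4}: {L0,L1,L3} ∩ {L0,L2,L4} = {L0}; idom=L0
  L6: preds {L3,L4}: {L0,L1,L3} ∩ {L0,L2,L4} = {L0}; idom=L0
  L7: preds {L4,L6}: {L0,L2,L4} ∩ {L0,L6} = {L0}; idom=L0

DF derivation:
  L5←L3: walk L3→L1 to L0
  L5←L4: walk L4→L2 to L0
  L6←L3: walk L3→L1 to L0
  L6←L4: walk L4→L2 to L0
  L7←L4: walk L4→L2 to L0
  L7←L6: walk L6 to L0
  L0 → ∅
  L1 → {L5,L6}
  L2 → {L5,L6,L7}
  L3 → {L5,L6}
  L4 → {L5,L6,L7}
  L5 → ∅
  L6 → {L7}
  L7 → ∅

φ for x: defs {L2,L4,L5}
  DF⁺ = {L5,L6,L7}

Answer: ["L5", "L6", "L7"]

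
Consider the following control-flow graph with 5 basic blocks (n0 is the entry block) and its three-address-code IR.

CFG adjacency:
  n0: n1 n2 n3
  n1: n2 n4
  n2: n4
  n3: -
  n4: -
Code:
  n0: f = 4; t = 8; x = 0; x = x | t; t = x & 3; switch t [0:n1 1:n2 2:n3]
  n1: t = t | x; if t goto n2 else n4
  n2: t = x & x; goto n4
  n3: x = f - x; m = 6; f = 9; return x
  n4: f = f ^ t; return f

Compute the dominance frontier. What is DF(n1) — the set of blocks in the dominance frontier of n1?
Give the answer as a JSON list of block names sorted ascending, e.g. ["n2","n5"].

Answer: ["n2", "n4"]

Derivation:
idom tree: n1←n0 n2←n0 n3←n0 n4←n0
Dom∩ at merges:
  n2: preds {n0,n1}: {n0} ∩ {n0,n1} = {n0}; idom=n0
  n4: preds {n1,n2}: {n0,n1} ∩ {n0,n2} = {n0}; idom=n0

DF derivation:
  n2←n0: walk · to n0
  n2←n1: walk n1 to n0
  n4←n1: walk n1 to n0
  n4←n2: walk n2 to n0
  n0 → ∅
  n1 → {n2,n4}
  n2 → {n4}
  n3 → ∅
  n4 → ∅

DF(n1) = ["n2", "n4"]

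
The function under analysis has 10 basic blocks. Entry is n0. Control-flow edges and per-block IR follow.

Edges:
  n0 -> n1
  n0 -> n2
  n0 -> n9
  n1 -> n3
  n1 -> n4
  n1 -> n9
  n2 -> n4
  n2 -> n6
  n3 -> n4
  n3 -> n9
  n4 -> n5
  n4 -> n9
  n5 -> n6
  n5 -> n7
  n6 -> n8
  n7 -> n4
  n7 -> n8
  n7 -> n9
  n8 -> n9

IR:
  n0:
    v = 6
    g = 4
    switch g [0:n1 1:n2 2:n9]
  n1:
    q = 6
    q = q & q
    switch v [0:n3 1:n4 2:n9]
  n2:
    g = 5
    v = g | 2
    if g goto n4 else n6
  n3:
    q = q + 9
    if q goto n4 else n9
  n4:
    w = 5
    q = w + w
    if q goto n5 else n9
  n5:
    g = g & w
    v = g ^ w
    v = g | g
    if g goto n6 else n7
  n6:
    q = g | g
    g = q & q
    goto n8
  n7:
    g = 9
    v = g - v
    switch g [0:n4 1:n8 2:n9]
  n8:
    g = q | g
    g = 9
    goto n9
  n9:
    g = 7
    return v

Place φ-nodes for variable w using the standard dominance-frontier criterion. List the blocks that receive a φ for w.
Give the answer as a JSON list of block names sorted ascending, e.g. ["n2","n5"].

Answer: ["n4", "n6", "n8", "n9"]

Analysis:
idom tree: n1←n0 n2←n0 n3←n1 n4←n0 n5←n4 n6←n0 n7←n5 n8←n0 n9←n0
Join-block Dom:
  n4: preds {n1,n2,n3,n7}: {n0,n1} ∩ {n0,n2} ∩ {n0,n1,n3} ∩ {n0,n4,n5,n7} = {n0}; idom=n0
  n6: preds {n2,n5}: {n0,n2} ∩ {n0,n4,n5} = {n0}; idom=n0
  n8: preds {n6,n7}: {n0,n6} ∩ {n0,n4,n5,n7} = {n0}; idom=n0
  n9: preds {n0,n1,n3,n4,n7,n8}: {n0} ∩ {n0,n1} ∩ {n0,n1,n3} ∩ {n0,n4} ∩ {n0,n4,n5,n7} ∩ {n0,n8} = {n0}; idom=n0

Frontier:
  join n4 pred n1: n1 stop@n0
  join n4 pred n2: n2 stop@n0
  join n4 pred n3: n3→n1 stop@n0
  join n4 pred n7: n7→n5→n4 stop@n0
  join n6 pred n2: n2 stop@n0
  join n6 pred n5: n5→n4 stop@n0
  join n8 pred n6: n6 stop@n0
  join n8 pred n7: n7→n5→n4 stop@n0
  join n9 pred n0: · stop@n0
  join n9 pred n1: n1 stop@n0
  join n9 pred n3: n3→n1 stop@n0
  join n9 pred n4: n4 stop@n0
  join n9 pred n7: n7→n5→n4 stop@n0
  join n9 pred n8: n8 stop@n0
  DF(n0)=∅
  DF(n1)={n4,n9}
  DF(n2)={n4,n6}
  DF(n3)={n4,n9}
  DF(n4)={n4,n6,n8,n9}
  DF(n5)={n4,n6,n8,n9}
  DF(n6)={n8}
  DF(n7)={n4,n8,n9}
  DF(n8)={n9}
  DF(n9)=∅

φ for w: defs {n4}
  DF⁺ = {n4,n6,n8,n9}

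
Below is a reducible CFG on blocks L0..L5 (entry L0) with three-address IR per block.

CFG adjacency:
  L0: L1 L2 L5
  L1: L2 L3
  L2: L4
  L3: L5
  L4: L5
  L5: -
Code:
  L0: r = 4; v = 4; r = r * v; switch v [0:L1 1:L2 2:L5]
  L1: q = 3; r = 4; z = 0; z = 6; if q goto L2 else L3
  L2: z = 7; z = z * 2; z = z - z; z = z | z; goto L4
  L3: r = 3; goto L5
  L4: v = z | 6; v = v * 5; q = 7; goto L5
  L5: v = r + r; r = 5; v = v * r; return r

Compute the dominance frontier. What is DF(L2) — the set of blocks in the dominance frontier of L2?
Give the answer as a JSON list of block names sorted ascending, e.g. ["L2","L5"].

idom tree: L1←L0 L2←L0 L3←L1 L4←L2 L5←L0
Dom∩ at merges:
  L2: preds {L0,L1}: {L0} ∩ {L0,L1} = {L0}; idom=L0
  L5: preds {L0,L3,L4}: {L0} ∩ {L0,L1,L3} ∩ {L0,L2,L4} = {L0}; idom=L0

Frontier:
  join L2 pred L0: · stop@L0
  join L2 pred L1: L1 stop@L0
  join L5 pred L0: · stop@L0
  join L5 pred L3: L3→L1 stop@L0
  join L5 pred L4: L4→L2 stop@L0
  L0: DF=∅
  L1: DF={L2,L5}
  L2: DF={L5}
  L3: DF={L5}
  L4: DF={L5}
  L5: DF=∅

DF(L2) = ["L5"]

Answer: ["L5"]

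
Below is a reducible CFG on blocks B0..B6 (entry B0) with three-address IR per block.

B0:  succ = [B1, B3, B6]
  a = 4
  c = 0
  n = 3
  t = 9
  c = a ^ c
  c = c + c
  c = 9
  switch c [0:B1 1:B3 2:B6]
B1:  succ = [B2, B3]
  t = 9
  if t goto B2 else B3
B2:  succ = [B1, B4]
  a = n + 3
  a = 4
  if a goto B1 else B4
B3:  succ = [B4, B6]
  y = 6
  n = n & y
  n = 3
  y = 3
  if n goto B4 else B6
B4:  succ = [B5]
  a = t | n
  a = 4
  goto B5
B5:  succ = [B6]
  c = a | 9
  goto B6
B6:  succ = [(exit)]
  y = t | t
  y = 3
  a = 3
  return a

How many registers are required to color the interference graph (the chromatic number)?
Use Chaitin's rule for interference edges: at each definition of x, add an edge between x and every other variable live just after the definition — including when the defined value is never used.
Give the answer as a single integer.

Block summaries:
  B0 def {a,c,n,t} use ∅
  B1 def {t} use ∅
  B2 def {a} use {n}
  B3 def {n,y} use {n}
  B4 def {a} use {n,t}
  B5 def {c} use {a}
  B6 def {a,y} use {t}

Liveness:
  B0 li=∅ lo={n,t}
  B1 li={n} lo={n,t}
  B2 li={n,t} lo={n,t}
  B3 li={n,t} lo={n,t}
  B4 li={n,t} lo={a,t}
  B5 li={a,t} lo={t}
  B6 li={t} lo=∅

Interfere edges:
  a: {c,n,t}
  c: {a,n,t}
  n: {a,c,t,y}
  t: {a,c,n,y}
  y: {n,t}

Chromatic number:
  clique {a,c,n,t} ⇒ need ≥ 4
  assign a→R2 c→R3 n→R0 t→R1 y→R2 — no edge inside a register ⇒ χ ≤ 4
  χ = 4

Answer: 4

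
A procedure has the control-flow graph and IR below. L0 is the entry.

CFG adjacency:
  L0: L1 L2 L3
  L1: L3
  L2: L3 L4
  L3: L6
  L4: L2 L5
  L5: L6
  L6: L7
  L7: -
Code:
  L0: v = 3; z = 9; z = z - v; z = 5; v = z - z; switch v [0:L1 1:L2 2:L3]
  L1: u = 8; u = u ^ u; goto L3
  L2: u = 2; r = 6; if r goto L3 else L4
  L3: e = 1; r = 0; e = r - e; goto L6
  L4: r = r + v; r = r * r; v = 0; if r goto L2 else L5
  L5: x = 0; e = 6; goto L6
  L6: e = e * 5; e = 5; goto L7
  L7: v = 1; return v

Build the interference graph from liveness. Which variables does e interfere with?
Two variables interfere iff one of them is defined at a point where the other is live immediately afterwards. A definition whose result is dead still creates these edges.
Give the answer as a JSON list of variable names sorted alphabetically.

Block summaries:
  L0 def {v,z} use ∅
  L1 def {u} use ∅
  L2 def {r,u} use ∅
  L3 def {e,r} use ∅
  L4 def {r,v} use {r,v}
  L5 def {e,x} use ∅
  L6 def {e} use {e}
  L7 def {v} use ∅

Liveness:
  L0 li=∅ lo={v}
  L1 li=∅ lo=∅
  L2 li={v} lo={r,v}
  L3 li=∅ lo={e}
  L4 li={r,v} lo={v}
  L5 li=∅ lo={e}
  L6 li={e} lo=∅
  L7 li=∅ lo=∅

Interfere edges:
  e: {r}
  r: {e,v}
  u: {v}
  v: {r,u,z}
  x: ∅
  z: {v}

N(e) = ["r"]

Answer: ["r"]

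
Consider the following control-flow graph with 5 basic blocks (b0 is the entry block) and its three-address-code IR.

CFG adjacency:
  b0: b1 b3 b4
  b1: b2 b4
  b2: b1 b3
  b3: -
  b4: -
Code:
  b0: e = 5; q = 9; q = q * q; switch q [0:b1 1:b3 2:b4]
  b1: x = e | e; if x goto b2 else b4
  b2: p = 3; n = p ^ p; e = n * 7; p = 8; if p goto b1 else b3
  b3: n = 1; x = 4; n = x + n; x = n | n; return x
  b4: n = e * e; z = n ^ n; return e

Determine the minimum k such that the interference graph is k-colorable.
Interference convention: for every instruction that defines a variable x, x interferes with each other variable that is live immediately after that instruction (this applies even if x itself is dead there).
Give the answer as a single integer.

Block summaries:
  b0: def={e,q} ue=∅
  b1: def={x} ue={e}
  b2: def={e,n,p} ue=∅
  b3: def={n,x} ue=∅
  b4: def={n,z} ue={e}

Liveness:
  b0 li=∅ lo={e}
  b1 li={e} lo={e}
  b2 li=∅ lo={e}
  b3 li=∅ lo=∅
  b4 li={e} lo=∅

Interfere edges:
  e — {n,p,q,x,z}
  n — {e,x}
  p — {e}
  q — {e}
  x — {e,n}
  z — {e}

Colouring:
  lower bound: {e,n,x} mutually conflict ⇒ χ ≥ 3
  assign e→r0 n→r1 p→r1 q→r1 x→r2 z→r1 — no edge inside a register ⇒ χ ≤ 3
  χ = 3

Answer: 3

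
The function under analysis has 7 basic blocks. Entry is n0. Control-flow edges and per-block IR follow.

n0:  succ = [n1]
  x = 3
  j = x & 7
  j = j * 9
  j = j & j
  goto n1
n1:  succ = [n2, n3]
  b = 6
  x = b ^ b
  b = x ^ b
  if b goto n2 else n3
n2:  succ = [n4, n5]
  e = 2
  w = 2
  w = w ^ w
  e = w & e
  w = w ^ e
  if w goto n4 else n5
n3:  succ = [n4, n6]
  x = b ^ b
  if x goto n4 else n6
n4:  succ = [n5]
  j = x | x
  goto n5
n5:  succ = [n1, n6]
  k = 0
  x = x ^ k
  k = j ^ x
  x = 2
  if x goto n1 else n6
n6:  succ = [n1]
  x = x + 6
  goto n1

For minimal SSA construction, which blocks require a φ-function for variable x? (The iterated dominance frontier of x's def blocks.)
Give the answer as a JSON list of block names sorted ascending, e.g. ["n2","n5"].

Answer: ["n1", "n4", "n5", "n6"]

Analysis:
idom tree: n1←n0 n2←n1 n3←n1 n4←n1 n5←n1 n6←n1
Join-block Dom:
  n1: preds {n0,n5,n6}: {n0} ∩ {n0,n1,n5} ∩ {n0,n1,n6} = {n0}; idom=n0
  n4: preds {n2,n3}: {n0,n1,n2} ∩ {n0,n1,n3} = {n0,n1}; idom=n1
  n5: preds {n2,n4}: {n0,n1,n2} ∩ {n0,n1,n4} = {n0,n1}; idom=n1
  n6: preds {n3,n5}: {n0,n1,n3} ∩ {n0,n1,n5} = {n0,n1}; idom=n1

DF walk-up:
  join n1 pred n0: · stop@n0
  join n1 pred n5: n5→n1 stop@n0
  join n1 pred n6: n6→n1 stop@n0
  join n4 pred n2: n2 stop@n1
  join n4 pred n3: n3 stop@n1
  join n5 pred n2: n2 stop@n1
  join n5 pred n4: n4 stop@n1
  join n6 pred n3: n3 stop@n1
  join n6 pred n5: n5 stop@n1
  n0 → ∅
  n1 → {n1}
  n2 → {n4,n5}
  n3 → {n4,n6}
  n4 → {n5}
  n5 → {n1,n6}
  n6 → {n1}

φ for x: defs {n0,n1,n3,n5,n6}
  DF⁺ = {n1,n4,n5,n6}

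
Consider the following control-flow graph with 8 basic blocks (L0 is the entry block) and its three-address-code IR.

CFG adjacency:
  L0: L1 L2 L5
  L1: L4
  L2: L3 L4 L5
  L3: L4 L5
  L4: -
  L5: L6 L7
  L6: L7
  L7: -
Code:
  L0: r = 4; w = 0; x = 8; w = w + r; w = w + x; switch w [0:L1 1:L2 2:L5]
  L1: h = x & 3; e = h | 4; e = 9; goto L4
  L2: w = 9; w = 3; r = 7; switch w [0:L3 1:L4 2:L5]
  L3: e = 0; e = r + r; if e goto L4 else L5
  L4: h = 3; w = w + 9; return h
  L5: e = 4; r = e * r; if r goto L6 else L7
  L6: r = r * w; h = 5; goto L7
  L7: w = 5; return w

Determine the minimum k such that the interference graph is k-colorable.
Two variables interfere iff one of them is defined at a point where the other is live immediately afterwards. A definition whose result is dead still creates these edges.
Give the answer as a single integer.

Answer: 3

Working:
Block summaries:
  L0 def {r,w,x} use ∅
  L1 def {e,h} use {x}
  L2 def {r,w} use ∅
  L3 def {e} use {r}
  L4 def {h,w} use {w}
  L5 def {e,r} use {r}
  L6 def {h,r} use {r,w}
  L7 def {w} use ∅

Liveness:
  L0: in=∅ out={r,w,x}
  L1: in={w,x} out={w}
  L2: in=∅ out={r,w}
  L3: in={r,w} out={r,w}
  L4: in={w} out=∅
  L5: in={r,w} out={r,w}
  L6: in={r,w} out=∅
  L7: in=∅ out=∅

Interference:
  e — {r,w}
  h — {w}
  r — {e,w,x}
  w — {e,h,r,x}
  x — {r,w}

Colouring:
  clique {e,r,w} ⇒ need ≥ 3
  assign e→r2 h→r1 r→r1 w→r0 x→r2 — no edge inside a register ⇒ χ ≤ 3
  χ = 3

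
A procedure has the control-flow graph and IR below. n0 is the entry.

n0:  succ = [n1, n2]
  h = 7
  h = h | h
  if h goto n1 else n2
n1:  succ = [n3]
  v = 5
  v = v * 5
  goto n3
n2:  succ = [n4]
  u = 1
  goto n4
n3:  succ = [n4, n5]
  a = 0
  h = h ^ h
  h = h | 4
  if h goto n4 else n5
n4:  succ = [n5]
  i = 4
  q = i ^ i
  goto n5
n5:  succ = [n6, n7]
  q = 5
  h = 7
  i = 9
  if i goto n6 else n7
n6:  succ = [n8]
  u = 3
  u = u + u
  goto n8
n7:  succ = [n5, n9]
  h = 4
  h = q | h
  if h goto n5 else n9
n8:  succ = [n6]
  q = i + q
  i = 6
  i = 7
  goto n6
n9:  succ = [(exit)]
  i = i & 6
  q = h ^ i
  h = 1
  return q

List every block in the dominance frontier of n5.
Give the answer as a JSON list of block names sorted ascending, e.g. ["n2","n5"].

Answer: ["n5"]

Analysis:
idom tree: n1←n0 n2←n0 n3←n1 n4←n0 n5←n0 n6←n5 n7←n5 n8←n6 n9←n7
Dom at joins:
  n4: preds {n2,n3}: {n0,n2} ∩ {n0,n1,n3} = {n0}; idom=n0
  n5: preds {n3,n4,n7}: {n0,n1,n3} ∩ {n0,n4} ∩ {n0,n5,n7} = {n0}; idom=n0
  n6: preds {n5,n8}: {n0,n5} ∩ {n0,n5,n6,n8} = {n0,n5}; idom=n5

DF walk-up:
  join n4 pred n2: n2 stop@n0
  join n4 pred n3: n3→n1 stop@n0
  join n5 pred n3: n3→n1 stop@n0
  join n5 pred n4: n4 stop@n0
  join n5 pred n7: n7→n5 stop@n0
  join n6 pred n5: · stop@n5
  join n6 pred n8: n8→n6 stop@n5
  n0 → ∅
  n1 → {n4,n5}
  n2 → {n4}
  n3 → {n4,n5}
  n4 → {n5}
  n5 → {n5}
  n6 → {n6}
  n7 → {n5}
  n8 → {n6}
  n9 → ∅

DF(n5) = ["n5"]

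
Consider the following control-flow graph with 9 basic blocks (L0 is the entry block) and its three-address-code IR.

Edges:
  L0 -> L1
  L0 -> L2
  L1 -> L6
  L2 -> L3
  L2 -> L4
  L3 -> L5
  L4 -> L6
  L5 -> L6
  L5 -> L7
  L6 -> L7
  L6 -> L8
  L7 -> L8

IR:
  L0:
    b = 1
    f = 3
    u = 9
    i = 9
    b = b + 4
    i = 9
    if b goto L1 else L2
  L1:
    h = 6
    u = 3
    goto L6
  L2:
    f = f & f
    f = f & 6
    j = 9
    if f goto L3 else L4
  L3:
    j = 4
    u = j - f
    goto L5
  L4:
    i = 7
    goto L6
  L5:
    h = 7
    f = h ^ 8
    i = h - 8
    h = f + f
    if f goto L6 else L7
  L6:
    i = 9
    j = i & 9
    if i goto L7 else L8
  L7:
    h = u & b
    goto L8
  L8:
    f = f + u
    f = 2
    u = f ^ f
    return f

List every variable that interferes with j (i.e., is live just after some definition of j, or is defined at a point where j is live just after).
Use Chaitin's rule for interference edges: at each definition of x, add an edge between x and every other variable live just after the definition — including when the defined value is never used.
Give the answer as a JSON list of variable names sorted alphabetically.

def/use:
  L0: {b,f,i,u} / ∅
  L1: {h,u} / ∅
  L2: {f,j} / {f}
  L3: {j,u} / {f}
  L4: {i} / ∅
  L5: {f,h,i} / ∅
  L6: {i,j} / ∅
  L7: {h} / {b,u}
  L8: {f,u} / {f,u}

Backward fixpoint:
  live L0: ∅→{b,f,u}
  live L1: {b,f}→{b,f,u}
  live L2: {b,f,u}→{b,f,u}
  live L3: {b,f}→{b,u}
  live L4: {b,f,u}→{b,f,u}
  live L5: {b,u}→{b,f,u}
  live L6: {b,f,u}→{b,f,u}
  live L7: {b,f,u}→{f,u}
  live L8: {f,u}→∅

Conflict graph:
  b↔{f,h,i,j,u}
  f↔{b,h,i,j,u}
  h↔{b,f,u}
  i↔{b,f,j,u}
  j↔{b,f,i,u}
  u↔{b,f,h,i,j}

N(j) = ["b", "f", "i", "u"]

Answer: ["b", "f", "i", "u"]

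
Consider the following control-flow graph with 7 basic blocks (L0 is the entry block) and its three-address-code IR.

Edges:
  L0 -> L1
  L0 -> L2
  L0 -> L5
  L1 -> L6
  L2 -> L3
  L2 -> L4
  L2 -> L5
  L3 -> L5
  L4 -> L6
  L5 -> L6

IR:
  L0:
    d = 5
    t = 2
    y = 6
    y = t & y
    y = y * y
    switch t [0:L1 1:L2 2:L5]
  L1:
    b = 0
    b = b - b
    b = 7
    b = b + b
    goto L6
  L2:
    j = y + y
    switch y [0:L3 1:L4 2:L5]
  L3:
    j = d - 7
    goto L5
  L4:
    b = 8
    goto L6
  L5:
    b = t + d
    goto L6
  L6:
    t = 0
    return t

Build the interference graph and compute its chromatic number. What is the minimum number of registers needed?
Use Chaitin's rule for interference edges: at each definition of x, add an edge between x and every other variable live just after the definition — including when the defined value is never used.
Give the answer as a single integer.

Answer: 4

Working:
Block summaries:
  L0 def {d,t,y} use ∅
  L1 def {b} use ∅
  L2 def {j} use {y}
  L3 def {j} use {d}
  L4 def {b} use ∅
  L5 def {b} use {d,t}
  L6 def {t} use ∅

Liveness:
  live L0: ∅→{d,t,y}
  live L1: ∅→∅
  live L2: {d,t,y}→{d,t}
  live L3: {d,t}→{d,t}
  live L4: ∅→∅
  live L5: {d,t}→∅
  live L6: ∅→∅

Interference:
  b↔∅
  d↔{j,t,y}
  j↔{d,t,y}
  t↔{d,j,y}
  y↔{d,j,t}

Colouring:
  {d,j,t,y} pairwise interfere (4-clique) ⇒ χ ≥ 4
  assign b→c0 d→c0 j→c1 t→c2 y→c3 — no edge inside a register ⇒ χ ≤ 4
  χ = 4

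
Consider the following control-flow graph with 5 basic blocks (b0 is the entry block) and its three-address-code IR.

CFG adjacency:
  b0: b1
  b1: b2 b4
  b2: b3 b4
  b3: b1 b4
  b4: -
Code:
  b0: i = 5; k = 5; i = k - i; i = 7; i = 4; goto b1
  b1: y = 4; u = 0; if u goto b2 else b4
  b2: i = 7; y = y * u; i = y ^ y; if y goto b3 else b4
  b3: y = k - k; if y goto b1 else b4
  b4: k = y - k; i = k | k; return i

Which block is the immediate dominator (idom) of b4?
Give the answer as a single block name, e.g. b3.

Answer: b1

Analysis:
idom tree: b1←b0 b2←b1 b3←b2 b4←b1
Dom∩ at merges:
  b1: preds {b0,b3}: {b0} ∩ {b0,b1,b2,b3} = {b0}; idom=b0
  b4: preds {b1,b2,b3}: {b0,b1} ∩ {b0,b1,b2} ∩ {b0,b1,b2,b3} = {b0,b1}; idom=b1

idom(b4) = b1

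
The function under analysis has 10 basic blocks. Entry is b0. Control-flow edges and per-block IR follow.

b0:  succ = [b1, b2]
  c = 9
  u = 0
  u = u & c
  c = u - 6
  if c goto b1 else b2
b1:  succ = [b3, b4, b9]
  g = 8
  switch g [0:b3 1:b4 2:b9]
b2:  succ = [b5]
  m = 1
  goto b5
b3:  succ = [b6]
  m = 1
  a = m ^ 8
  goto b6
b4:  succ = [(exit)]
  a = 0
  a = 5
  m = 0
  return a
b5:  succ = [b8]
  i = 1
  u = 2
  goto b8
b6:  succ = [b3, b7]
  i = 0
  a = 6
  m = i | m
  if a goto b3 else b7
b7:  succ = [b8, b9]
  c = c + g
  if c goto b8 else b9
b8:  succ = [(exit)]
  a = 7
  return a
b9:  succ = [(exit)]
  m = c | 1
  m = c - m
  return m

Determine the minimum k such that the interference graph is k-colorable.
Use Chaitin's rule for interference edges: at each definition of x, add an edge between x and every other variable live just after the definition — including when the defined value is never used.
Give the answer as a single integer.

def/use:
  b0 def {c,u} use ∅
  b1 def {g} use ∅
  b2 def {m} use ∅
  b3 def {a,m} use ∅
  b4 def {a,m} use ∅
  b5 def {i,u} use ∅
  b6 def {a,i,m} use {m}
  b7 def {c} use {c,g}
  b8 def {a} use ∅
  b9 def {m} use {c}

Liveness:
  b0 li=∅ lo={c}
  b1 li={c} lo={c,g}
  b2 li=∅ lo=∅
  b3 li={c,g} lo={c,g,m}
  b4 li=∅ lo=∅
  b5 li=∅ lo=∅
  b6 li={c,g,m} lo={c,g}
  b7 li={c,g} lo={c}
  b8 li=∅ lo=∅
  b9 li={c} lo=∅

Interference:
  a↔{c,g,i,m}
  c↔{a,g,i,m,u}
  g↔{a,c,i,m}
  i↔{a,c,g,m}
  m↔{a,c,g,i}
  u↔{c}

Chromatic number:
  lower bound: {a,c,g,i,m} mutually conflict ⇒ χ ≥ 5
  assign a→c1 c→c0 g→c2 i→c3 m→c4 u→c1 — no edge inside a register ⇒ χ ≤ 5
  χ = 5

Answer: 5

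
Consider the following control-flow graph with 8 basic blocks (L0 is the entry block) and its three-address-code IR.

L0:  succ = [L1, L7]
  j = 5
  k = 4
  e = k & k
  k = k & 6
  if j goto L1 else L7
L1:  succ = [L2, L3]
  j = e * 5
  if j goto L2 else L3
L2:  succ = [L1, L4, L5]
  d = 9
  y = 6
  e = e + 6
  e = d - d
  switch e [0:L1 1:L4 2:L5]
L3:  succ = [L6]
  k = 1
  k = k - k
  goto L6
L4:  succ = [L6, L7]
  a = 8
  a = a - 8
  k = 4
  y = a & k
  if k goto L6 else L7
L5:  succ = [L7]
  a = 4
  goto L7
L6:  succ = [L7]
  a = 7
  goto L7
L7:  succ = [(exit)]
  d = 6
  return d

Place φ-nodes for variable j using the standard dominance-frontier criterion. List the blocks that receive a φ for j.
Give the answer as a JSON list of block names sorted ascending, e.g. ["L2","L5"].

Answer: ["L1", "L7"]

Analysis:
idom tree: L1←L0 L2←L1 L3←L1 L4←L2 L5←L2 L6←L1 L7←L0
Dom∩ at merges:
  L1: preds {L0,L2}: {L0} ∩ {L0,L1,L2} = {L0}; idom=L0
  L6: preds {L3,L4}: {L0,L1,L3} ∩ {L0,L1,L2,L4} = {L0,L1}; idom=L1
  L7: preds {L0,L4,L5,L6}: {L0} ∩ {L0,L1,L2,L4} ∩ {L0,L1,L2,L5} ∩ {L0,L1,L6} = {L0}; idom=L0

Frontier:
  L1←L0: walk · to L0
  L1←L2: walk L2→L1 to L0
  L6←L3: walk L3 to L1
  L6←L4: walk L4→L2 to L1
  L7←L0: walk · to L0
  L7←L4: walk L4→L2→L1 to L0
  L7←L5: walk L5→L2→L1 to L0
  L7←L6: walk L6→L1 to L0
  L0: DF=∅
  L1: DF={L1,L7}
  L2: DF={L1,L6,L7}
  L3: DF={L6}
  L4: DF={L6,L7}
  L5: DF={L7}
  L6: DF={L7}
  L7: DF=∅

φ for j: defs {L0,L1}
  DF⁺ = {L1,L7}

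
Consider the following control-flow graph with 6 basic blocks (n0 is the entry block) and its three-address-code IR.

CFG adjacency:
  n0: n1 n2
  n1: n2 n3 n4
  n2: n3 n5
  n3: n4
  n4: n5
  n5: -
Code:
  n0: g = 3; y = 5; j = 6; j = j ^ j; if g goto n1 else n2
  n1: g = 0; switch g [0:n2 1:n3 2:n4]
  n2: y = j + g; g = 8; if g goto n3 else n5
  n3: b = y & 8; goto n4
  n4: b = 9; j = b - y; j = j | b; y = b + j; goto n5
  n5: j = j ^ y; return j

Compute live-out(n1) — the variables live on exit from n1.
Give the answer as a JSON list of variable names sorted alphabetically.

def/use:
  n0 def {g,j,y} use ∅
  n1 def {g} use ∅
  n2 def {g,y} use {g,j}
  n3 def {b} use {y}
  n4 def {b,j,y} use {y}
  n5 def {j} use {j,y}

Backward fixpoint:
  n0: in=∅ out={g,j,y}
  n1: in={j,y} out={g,j,y}
  n2: in={g,j} out={j,y}
  n3: in={y} out={y}
  n4: in={y} out={j,y}
  n5: in={j,y} out=∅

live-out(n1) = ["g", "j", "y"]

Answer: ["g", "j", "y"]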